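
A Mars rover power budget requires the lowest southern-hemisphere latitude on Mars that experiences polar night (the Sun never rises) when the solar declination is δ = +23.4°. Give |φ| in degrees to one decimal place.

|φ| = 66.6°

Polar night requires cos H₀ = −tan φ tan δ ≥ 1, i.e. tan φ tan δ ≤ −1.
The boundary is |tan φ| · |tan δ| = 1, so |φ| = 90° − |δ| = 90° − 23.4° = 66.6° in the southern hemisphere.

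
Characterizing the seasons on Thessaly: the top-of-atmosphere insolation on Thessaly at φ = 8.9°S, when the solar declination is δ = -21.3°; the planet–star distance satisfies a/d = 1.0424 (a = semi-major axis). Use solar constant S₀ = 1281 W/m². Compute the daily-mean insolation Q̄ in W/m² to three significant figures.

cos H₀ = −tan(-8.9°) tan(-21.300°) = -0.0611, H₀ = 1.6319 rad.
Bracket: H₀ sin φ sin δ + cos φ cos δ sin H₀ = 1.6319×-0.15471×-0.36325 + 0.98796×0.93169×0.99813 = 0.091710 + 0.918751 = 1.010461.
Inverse-square distance factor (a/d)² = 1.0424² = 1.086598.
Q̄ = (S₀/π) × 1.086598 × [bracket] = (1281/π) × 1.086598 × 1.010461 = 447.7 W/m².

Q̄ ≈ 448 W/m²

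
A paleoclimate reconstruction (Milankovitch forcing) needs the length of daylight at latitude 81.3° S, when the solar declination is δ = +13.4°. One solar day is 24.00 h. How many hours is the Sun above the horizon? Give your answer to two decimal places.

cos H₀ = −tan φ · tan δ = 1.5569 ≥ 1, so the Sun never rises (polar night) and H₀ = 0.
Daylight = 2H₀/(2π) × 24.00 h = (0.0000/π) × 24.00 = 0.00 h.

0.00 h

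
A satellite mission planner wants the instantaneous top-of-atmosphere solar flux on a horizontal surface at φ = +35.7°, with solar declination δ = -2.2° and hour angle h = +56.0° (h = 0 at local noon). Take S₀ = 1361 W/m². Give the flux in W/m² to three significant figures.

cos θ_z = sin φ sin δ + cos φ cos δ cos h = -0.022401 + 0.453777 = 0.431376.
Flux = S₀ · cos θ_z = 1361 × 0.431376 = 587.1 W/m².

587 W/m²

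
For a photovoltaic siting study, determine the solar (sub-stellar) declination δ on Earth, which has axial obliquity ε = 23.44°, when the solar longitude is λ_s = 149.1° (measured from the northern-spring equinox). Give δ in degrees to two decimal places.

sin δ = sin ε · sin λ_s = sin 23.44° × sin 149.1° = 0.204281.
δ = arcsin(0.204281) = +11.79°.

δ = +11.79°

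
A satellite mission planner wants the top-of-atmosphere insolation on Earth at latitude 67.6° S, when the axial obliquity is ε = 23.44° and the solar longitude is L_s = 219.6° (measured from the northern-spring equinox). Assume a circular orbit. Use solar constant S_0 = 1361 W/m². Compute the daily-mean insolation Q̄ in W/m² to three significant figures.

Solar declination: sin δ = sin ε · sin L_s = sin 23.44° × sin 219.6° = -0.25356, so δ = -14.688°.
cos h₀ = −tan(-67.6°) tan(-14.688°) = -0.6360, h₀ = 2.2601 rad.
Bracket: h₀ sin ϕ sin δ + cos ϕ cos δ sin h₀ = 2.2601×-0.92455×-0.25356 + 0.38107×0.96732×0.77172 = 0.529833 + 0.284469 = 0.814302.
Q̄ = (S_0/π) × [bracket] = (1361/π) × 0.814302 = 352.8 W/m².

Q̄ ≈ 353 W/m²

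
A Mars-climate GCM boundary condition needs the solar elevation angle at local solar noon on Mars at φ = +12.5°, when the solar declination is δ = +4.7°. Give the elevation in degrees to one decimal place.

82.2°

At local noon the hour angle is zero, so the zenith angle equals |φ − δ| = |+12.5° − (+4.700°)| = 7.800°.
Elevation = 90° − 7.800° = 82.2°.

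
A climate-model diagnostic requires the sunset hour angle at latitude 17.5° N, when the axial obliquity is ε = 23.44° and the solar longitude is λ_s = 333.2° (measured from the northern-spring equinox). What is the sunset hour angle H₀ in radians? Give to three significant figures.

Solar declination: sin δ = sin ε · sin λ_s = sin 23.44° × sin 333.2° = -0.17935, so δ = -10.332°.
cos H₀ = −tan φ · tan δ = −tan(+17.5°) × tan(-10.332°) = 0.0575, so H₀ = 1.5133 rad = 86.70°.

H₀ = 1.51 rad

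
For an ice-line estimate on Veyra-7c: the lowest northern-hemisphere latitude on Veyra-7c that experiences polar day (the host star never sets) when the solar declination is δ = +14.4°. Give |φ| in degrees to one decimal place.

|φ| = 75.6°

Polar day requires cos H₀ = −tan φ tan δ ≤ −1, i.e. tan φ tan δ ≥ 1.
The boundary is |tan φ| · |tan δ| = 1, so |φ| = 90° − |δ| = 90° − 14.4° = 75.6° in the northern hemisphere.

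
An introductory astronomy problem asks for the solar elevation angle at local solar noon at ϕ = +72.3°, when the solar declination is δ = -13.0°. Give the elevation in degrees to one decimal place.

At local noon the hour angle is zero, so the zenith angle equals |ϕ − δ| = |+72.3° − (-13.000°)| = 85.300°.
Elevation = 90° − 85.300° = 4.7°.

4.7°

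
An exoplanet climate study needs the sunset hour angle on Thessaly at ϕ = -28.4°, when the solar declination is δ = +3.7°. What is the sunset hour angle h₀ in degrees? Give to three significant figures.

cos h₀ = −tan ϕ · tan δ = −tan(-28.4°) × tan(+3.700°) = 0.0350, so h₀ = 1.5358 rad = 88.00°.

h₀ = 88.0°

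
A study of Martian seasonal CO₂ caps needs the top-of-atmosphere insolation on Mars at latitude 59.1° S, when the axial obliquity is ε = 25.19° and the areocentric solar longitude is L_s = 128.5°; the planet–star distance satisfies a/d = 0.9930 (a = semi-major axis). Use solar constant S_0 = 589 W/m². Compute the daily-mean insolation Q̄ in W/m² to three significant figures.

Q̄ ≈ 22.6 W/m²

sin δ = sin 25.19° × sin 128.5° = 0.33309, so δ = +19.457°.
cos h₀ = −tan(-59.1°) tan(+19.457°) = 0.5903, h₀ = 0.9394 rad.
Bracket: h₀ sin ϕ sin δ + cos ϕ cos δ sin h₀ = 0.9394×-0.85806×0.33309 + 0.51354×0.94289×0.80721 = -0.268491 + 0.390861 = 0.122370.
Inverse-square distance factor (a/d)² = 0.9930² = 0.986049.
Q̄ = (S_0/π) × 0.986049 × [bracket] = (589/π) × 0.986049 × 0.122370 = 22.62 W/m².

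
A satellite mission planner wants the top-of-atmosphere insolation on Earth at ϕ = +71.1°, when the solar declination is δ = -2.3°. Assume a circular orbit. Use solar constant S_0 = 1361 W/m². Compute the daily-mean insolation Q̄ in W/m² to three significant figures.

Q̄ ≈ 115 W/m²

cos h₀ = −tan(+71.1°) tan(-2.300°) = 0.1173, h₀ = 1.4532 rad.
Bracket: h₀ sin ϕ sin δ + cos ϕ cos δ sin h₀ = 1.4532×0.94609×-0.04013 + 0.32392×0.99919×0.99310 = -0.055173 + 0.321424 = 0.266251.
Q̄ = (S_0/π) × [bracket] = (1361/π) × 0.266251 = 115.3 W/m².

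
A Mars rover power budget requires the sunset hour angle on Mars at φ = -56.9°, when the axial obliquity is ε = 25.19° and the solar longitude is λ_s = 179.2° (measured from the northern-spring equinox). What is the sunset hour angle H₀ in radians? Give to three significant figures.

Solar declination: sin δ = sin ε · sin λ_s = sin 25.19° × sin 179.2° = 0.00594, so δ = +0.340°.
cos H₀ = −tan φ · tan δ = −tan(-56.9°) × tan(+0.340°) = 0.0091, so H₀ = 1.5617 rad = 89.48°.

H₀ = 1.56 rad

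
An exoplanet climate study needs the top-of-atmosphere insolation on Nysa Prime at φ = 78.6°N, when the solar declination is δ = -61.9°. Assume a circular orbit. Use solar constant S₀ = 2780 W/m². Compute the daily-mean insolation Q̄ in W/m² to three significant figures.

Q̄ ≈ 0.00 W/m²

cos H₀ = −tan(+78.6°) tan(-61.900°) = 9.2882 ≥ 1 ⇒ polar night, H₀ = 0 and Q̄ = 0.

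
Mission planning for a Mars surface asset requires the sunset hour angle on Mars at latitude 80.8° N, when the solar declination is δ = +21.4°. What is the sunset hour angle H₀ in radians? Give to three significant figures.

H₀ = 3.14 rad

Sunrise equation: cos H₀ = −tan φ · tan δ = -2.4196 ≤ −1, so the Sun never sets (polar day) and H₀ = π.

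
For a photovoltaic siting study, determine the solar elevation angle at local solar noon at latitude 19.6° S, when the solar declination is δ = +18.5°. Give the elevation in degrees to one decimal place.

At local noon the hour angle is zero, so the zenith angle equals |φ − δ| = |-19.6° − (+18.500°)| = 38.100°.
Elevation = 90° − 38.100° = 51.9°.

51.9°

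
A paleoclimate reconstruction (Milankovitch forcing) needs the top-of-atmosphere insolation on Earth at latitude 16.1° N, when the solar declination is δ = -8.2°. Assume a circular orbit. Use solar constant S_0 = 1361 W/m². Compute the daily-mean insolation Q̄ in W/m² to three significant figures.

cos h₀ = −tan(+16.1°) tan(-8.200°) = 0.0416, h₀ = 1.5292 rad.
Bracket: h₀ sin ϕ sin δ + cos ϕ cos δ sin h₀ = 1.5292×0.27731×-0.14263 + 0.96078×0.98978×0.99913 = -0.060484 + 0.950133 = 0.889649.
Q̄ = (S_0/π) × [bracket] = (1361/π) × 0.889649 = 385.4 W/m².

Q̄ ≈ 385 W/m²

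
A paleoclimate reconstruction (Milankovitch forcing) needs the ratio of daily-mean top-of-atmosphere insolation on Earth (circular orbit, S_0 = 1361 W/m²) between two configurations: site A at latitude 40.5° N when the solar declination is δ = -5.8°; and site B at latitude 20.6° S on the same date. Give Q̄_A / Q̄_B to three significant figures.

Q̄_A / Q̄_B ≈ 0.664

— Configuration A (ϕ=+40.5°):
cos h₀ = −tan(+40.5°) tan(-5.800°) = 0.0868, h₀ = 1.4839 rad.
Bracket: h₀ sin ϕ sin δ + cos ϕ cos δ sin h₀ = 1.4839×0.64945×-0.10106 + 0.76041×0.99488×0.99623 = -0.097393 + 0.753665 = 0.656272.
Q̄ = (S_0/π) × [bracket] = (1361/π) × 0.656272 = 284.31 W/m².
— Configuration B (ϕ=-20.6°):
cos h₀ = −tan(-20.6°) tan(-5.800°) = -0.0382, h₀ = 1.6090 rad.
Bracket: h₀ sin ϕ sin δ + cos ϕ cos δ sin h₀ = 1.6090×-0.35184×-0.10106 + 0.93606×0.99488×0.99927 = 0.057211 + 0.930588 = 0.987799.
Q̄ = (S_0/π) × [bracket] = (1361/π) × 0.987799 = 427.93 W/m².
Ratio Q̄_A / Q̄_B = 284.31 / 427.93 = 0.6644.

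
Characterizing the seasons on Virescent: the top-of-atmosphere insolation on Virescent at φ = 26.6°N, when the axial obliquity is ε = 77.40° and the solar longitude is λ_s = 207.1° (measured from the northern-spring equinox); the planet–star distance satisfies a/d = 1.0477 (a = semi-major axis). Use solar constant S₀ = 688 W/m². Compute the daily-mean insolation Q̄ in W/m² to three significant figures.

Solar declination: sin δ = sin ε · sin λ_s = sin 77.40° × sin 207.1° = -0.44457, so δ = -26.396°.
cos H₀ = −tan(+26.6°) tan(-26.396°) = 0.2485, H₀ = 1.3196 rad.
Bracket: H₀ sin φ sin δ + cos φ cos δ sin H₀ = 1.3196×0.44776×-0.44457 + 0.89415×0.89574×0.96862 = -0.262680 + 0.775793 = 0.513113.
Inverse-square distance factor (a/d)² = 1.0477² = 1.097675.
Q̄ = (S₀/π) × 1.097675 × [bracket] = (688/π) × 1.097675 × 0.513113 = 123.3 W/m².

Q̄ ≈ 123 W/m²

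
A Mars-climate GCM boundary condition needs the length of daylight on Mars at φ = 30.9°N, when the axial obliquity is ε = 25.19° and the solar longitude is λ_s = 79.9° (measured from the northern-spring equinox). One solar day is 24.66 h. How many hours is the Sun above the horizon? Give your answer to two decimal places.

14.53 h

Solar declination: sin δ = sin ε · sin λ_s = sin 25.19° × sin 79.9° = 0.41903, so δ = +24.773°.
cos H₀ = −tan φ · tan δ = −tan(+30.9°) × tan(+24.773°) = -0.2762, so H₀ = 1.8506 rad = 106.03°.
Daylight = 2H₀/(2π) × 24.66 h = (1.8506/π) × 24.66 = 14.53 h.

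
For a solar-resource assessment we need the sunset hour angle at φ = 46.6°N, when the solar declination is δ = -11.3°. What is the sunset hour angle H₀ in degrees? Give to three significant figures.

cos H₀ = −tan φ · tan δ = −tan(+46.6°) × tan(-11.300°) = 0.2113, so H₀ = 1.3579 rad = 77.80°.

H₀ = 77.8°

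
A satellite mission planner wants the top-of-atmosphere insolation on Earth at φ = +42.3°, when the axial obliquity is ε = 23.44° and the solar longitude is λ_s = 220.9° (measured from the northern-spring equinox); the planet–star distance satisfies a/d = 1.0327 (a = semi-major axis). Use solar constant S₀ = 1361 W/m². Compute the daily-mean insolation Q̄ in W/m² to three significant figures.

Q̄ ≈ 213 W/m²

Solar declination: sin δ = sin ε · sin λ_s = sin 23.44° × sin 220.9° = -0.26045, so δ = -15.097°.
cos H₀ = −tan(+42.3°) tan(-15.097°) = 0.2455, H₀ = 1.3228 rad.
Bracket: H₀ sin φ sin δ + cos φ cos δ sin H₀ = 1.3228×0.67301×-0.26045 + 0.73963×0.96549×0.96941 = -0.231868 + 0.692261 = 0.460393.
Inverse-square distance factor (a/d)² = 1.0327² = 1.066469.
Q̄ = (S₀/π) × 1.066469 × [bracket] = (1361/π) × 1.066469 × 0.460393 = 212.7 W/m².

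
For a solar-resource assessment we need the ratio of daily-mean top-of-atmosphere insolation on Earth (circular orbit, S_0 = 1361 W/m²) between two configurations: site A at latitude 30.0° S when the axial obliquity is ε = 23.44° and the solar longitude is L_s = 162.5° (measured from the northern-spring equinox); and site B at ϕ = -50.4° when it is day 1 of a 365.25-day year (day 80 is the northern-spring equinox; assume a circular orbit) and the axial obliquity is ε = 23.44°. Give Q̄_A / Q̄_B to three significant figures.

— Configuration A (ϕ=-30.0°):
Solar declination: sin δ = sin ε · sin L_s = sin 23.44° × sin 162.5° = 0.11962, so δ = +6.870°.
cos h₀ = −tan(-30.0°) tan(+6.870°) = 0.0696, h₀ = 1.5012 rad.
Bracket: h₀ sin ϕ sin δ + cos ϕ cos δ sin h₀ = 1.5012×-0.50000×0.11962 + 0.86603×0.99282×0.99758 = -0.089787 + 0.857731 = 0.767944.
Q̄ = (S_0/π) × [bracket] = (1361/π) × 0.767944 = 332.69 W/m².
— Configuration B (ϕ=-50.4°):
Solar longitude: L_s = 360° × (1 − 80)/365.25 = -77.864°, i.e. -77.864° + 360° = 282.136°.
sin δ = sin 23.44° × sin 282.136° = -0.38890, so δ = -22.886°.
cos h₀ = −tan(-50.4°) tan(-22.886°) = -0.5103, h₀ = 2.1063 rad.
Bracket: h₀ sin ϕ sin δ + cos ϕ cos δ sin h₀ = 2.1063×-0.77051×-0.38890 + 0.63742×0.92128×0.86002 = 0.631156 + 0.505040 = 1.136196.
Q̄ = (S_0/π) × [bracket] = (1361/π) × 1.136196 = 492.22 W/m².
Ratio Q̄_A / Q̄_B = 332.69 / 492.22 = 0.6759.

Q̄_A / Q̄_B ≈ 0.676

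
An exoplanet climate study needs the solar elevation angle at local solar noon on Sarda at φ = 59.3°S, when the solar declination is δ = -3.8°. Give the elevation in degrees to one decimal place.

34.5°

At local noon the hour angle is zero, so the zenith angle equals |φ − δ| = |-59.3° − (-3.800°)| = 55.500°.
Elevation = 90° − 55.500° = 34.5°.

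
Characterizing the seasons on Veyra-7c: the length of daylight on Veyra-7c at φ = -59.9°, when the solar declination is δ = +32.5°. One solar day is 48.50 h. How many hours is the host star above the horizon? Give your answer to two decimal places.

cos H₀ = −tan φ · tan δ = 1.0990 ≥ 1, so the host star never rises (polar night) and H₀ = 0.
Daylight = 2H₀/(2π) × 48.50 h = (0.0000/π) × 48.50 = 0.00 h.

0.00 h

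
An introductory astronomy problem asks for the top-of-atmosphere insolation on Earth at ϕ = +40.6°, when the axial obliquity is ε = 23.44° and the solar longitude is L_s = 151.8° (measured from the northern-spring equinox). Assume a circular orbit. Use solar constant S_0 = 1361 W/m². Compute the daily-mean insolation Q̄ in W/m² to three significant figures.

Solar declination: sin δ = sin ε · sin L_s = sin 23.44° × sin 151.8° = 0.18798, so δ = +10.835°.
cos h₀ = −tan(+40.6°) tan(+10.835°) = -0.1640, h₀ = 1.7356 rad.
Bracket: h₀ sin ϕ sin δ + cos ϕ cos δ sin h₀ = 1.7356×0.65077×0.18798 + 0.75927×0.98217×0.98645 = 0.212319 + 0.735628 = 0.947947.
Q̄ = (S_0/π) × [bracket] = (1361/π) × 0.947947 = 410.7 W/m².

Q̄ ≈ 411 W/m²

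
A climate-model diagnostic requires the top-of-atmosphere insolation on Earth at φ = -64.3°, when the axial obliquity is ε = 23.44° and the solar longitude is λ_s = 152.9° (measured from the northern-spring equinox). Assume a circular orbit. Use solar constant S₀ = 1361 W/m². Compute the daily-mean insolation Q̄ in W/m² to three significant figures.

Q̄ ≈ 87.4 W/m²

Solar declination: sin δ = sin ε · sin λ_s = sin 23.44° × sin 152.9° = 0.18121, so δ = +10.440°.
cos H₀ = −tan(-64.3°) tan(+10.440°) = 0.3829, H₀ = 1.1779 rad.
Bracket: H₀ sin φ sin δ + cos φ cos δ sin H₀ = 1.1779×-0.90108×0.18121 + 0.43366×0.98344×0.92380 = -0.192333 + 0.393981 = 0.201648.
Q̄ = (S₀/π) × [bracket] = (1361/π) × 0.201648 = 87.36 W/m².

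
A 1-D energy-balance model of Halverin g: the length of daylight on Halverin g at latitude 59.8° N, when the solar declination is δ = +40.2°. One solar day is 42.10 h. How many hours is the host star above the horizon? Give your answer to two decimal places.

Sunrise equation: cos h₀ = −tan ϕ · tan δ = -1.4520 ≤ −1, so the host star never sets (polar day) and h₀ = π.
Daylight = 2h₀/(2π) × 42.10 h = (3.1416/π) × 42.10 = 42.10 h.

42.10 h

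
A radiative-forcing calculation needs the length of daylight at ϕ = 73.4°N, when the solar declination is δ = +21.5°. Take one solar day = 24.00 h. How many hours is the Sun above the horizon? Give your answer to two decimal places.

24.00 h

Sunrise equation: cos h₀ = −tan ϕ · tan δ = -1.3213 ≤ −1, so the Sun never sets (polar day) and h₀ = π.
Daylight = 2h₀/(2π) × 24.00 h = (3.1416/π) × 24.00 = 24.00 h.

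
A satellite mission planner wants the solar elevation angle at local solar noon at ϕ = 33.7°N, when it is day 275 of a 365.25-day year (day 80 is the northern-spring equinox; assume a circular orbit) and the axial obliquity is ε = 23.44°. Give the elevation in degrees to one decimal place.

51.5°

Solar longitude: L_s = 360° × (275 − 80)/365.25 = 192.197°.
sin δ = sin 23.44° × sin 192.197° = -0.08404, so δ = -4.821°.
At local noon the hour angle is zero, so the zenith angle equals |ϕ − δ| = |+33.7° − (-4.821°)| = 38.521°.
Elevation = 90° − 38.521° = 51.5°.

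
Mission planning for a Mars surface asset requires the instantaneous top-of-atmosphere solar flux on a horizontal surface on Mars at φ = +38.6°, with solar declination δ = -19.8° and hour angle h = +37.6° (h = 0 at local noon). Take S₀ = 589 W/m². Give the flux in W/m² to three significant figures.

cos θ_z = sin φ sin δ + cos φ cos δ cos h = -0.211332 + 0.582585 = 0.371253.
Flux = S₀ · cos θ_z = 589 × 0.371253 = 218.7 W/m².

219 W/m²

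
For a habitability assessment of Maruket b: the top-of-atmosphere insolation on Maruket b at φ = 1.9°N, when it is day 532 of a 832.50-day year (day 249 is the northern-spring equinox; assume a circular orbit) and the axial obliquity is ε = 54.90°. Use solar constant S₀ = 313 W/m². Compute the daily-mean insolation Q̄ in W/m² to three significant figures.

Solar longitude: λ_s = 360° × (532 − 249)/832.50 = 122.378°.
sin δ = sin 54.90° × sin 122.378° = 0.69095, so δ = +43.706°.
cos H₀ = −tan(+1.9°) tan(+43.706°) = -0.0317, H₀ = 1.6025 rad.
Bracket: H₀ sin φ sin δ + cos φ cos δ sin H₀ = 1.6025×0.03316×0.69095 + 0.99945×0.72290×0.99950 = 0.036716 + 0.722141 = 0.758857.
Q̄ = (S₀/π) × [bracket] = (313/π) × 0.758857 = 75.61 W/m².

Q̄ ≈ 75.6 W/m²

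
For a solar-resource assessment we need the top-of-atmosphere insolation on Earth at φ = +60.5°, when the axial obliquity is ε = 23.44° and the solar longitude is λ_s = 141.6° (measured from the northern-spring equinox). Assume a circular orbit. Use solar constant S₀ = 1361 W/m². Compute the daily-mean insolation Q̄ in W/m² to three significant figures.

Q̄ ≈ 374 W/m²

Solar declination: sin δ = sin ε · sin λ_s = sin 23.44° × sin 141.6° = 0.24709, so δ = +14.305°.
cos H₀ = −tan(+60.5°) tan(+14.305°) = -0.4507, H₀ = 2.0383 rad.
Bracket: H₀ sin φ sin δ + cos φ cos δ sin H₀ = 2.0383×0.87036×0.24709 + 0.49242×0.96899×0.89268 = 0.438351 + 0.425942 = 0.864293.
Q̄ = (S₀/π) × [bracket] = (1361/π) × 0.864293 = 374.4 W/m².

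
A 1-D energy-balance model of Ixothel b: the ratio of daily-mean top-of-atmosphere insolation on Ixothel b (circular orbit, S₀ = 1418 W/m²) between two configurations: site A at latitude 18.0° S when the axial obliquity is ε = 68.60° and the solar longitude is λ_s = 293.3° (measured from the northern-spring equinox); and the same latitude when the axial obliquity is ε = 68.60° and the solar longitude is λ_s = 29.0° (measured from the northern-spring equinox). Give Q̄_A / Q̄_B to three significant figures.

Q̄_A / Q̄_B ≈ 1.53

— Configuration A (φ=-18.0°):
Solar declination: sin δ = sin ε · sin λ_s = sin 68.60° × sin 293.3° = -0.85512, so δ = -58.774°.
cos H₀ = −tan(-18.0°) tan(-58.774°) = -0.5359, H₀ = 2.1364 rad.
Bracket: H₀ sin φ sin δ + cos φ cos δ sin H₀ = 2.1364×-0.30902×-0.85512 + 0.95106×0.51842×0.84425 = 0.564542 + 0.416256 = 0.980798.
Q̄ = (S₀/π) × [bracket] = (1418/π) × 0.980798 = 442.70 W/m².
— Configuration B (φ=-18.0°):
Solar declination: sin δ = sin ε · sin λ_s = sin 68.60° × sin 29.0° = 0.45138, so δ = +26.833°.
cos H₀ = −tan(-18.0°) tan(+26.833°) = 0.1644, H₀ = 1.4057 rad.
Bracket: H₀ sin φ sin δ + cos φ cos δ sin H₀ = 1.4057×-0.30902×0.45138 + 0.95106×0.89233×0.98640 = -0.196075 + 0.837118 = 0.641043.
Q̄ = (S₀/π) × [bracket] = (1418/π) × 0.641043 = 289.34 W/m².
Ratio Q̄_A / Q̄_B = 442.70 / 289.34 = 1.530.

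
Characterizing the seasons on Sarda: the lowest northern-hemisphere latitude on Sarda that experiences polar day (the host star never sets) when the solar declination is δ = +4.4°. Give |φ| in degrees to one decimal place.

|φ| = 85.6°

Polar day requires cos H₀ = −tan φ tan δ ≤ −1, i.e. tan φ tan δ ≥ 1.
The boundary is |tan φ| · |tan δ| = 1, so |φ| = 90° − |δ| = 90° − 4.4° = 85.6° in the northern hemisphere.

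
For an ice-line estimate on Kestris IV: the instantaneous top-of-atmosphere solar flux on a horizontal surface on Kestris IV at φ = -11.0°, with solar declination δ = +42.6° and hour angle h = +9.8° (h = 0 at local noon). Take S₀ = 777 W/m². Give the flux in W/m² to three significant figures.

453 W/m²

cos θ_z = sin φ sin δ + cos φ cos δ cos h = -0.129154 + 0.712029 = 0.582875.
Flux = S₀ · cos θ_z = 777 × 0.582875 = 452.9 W/m².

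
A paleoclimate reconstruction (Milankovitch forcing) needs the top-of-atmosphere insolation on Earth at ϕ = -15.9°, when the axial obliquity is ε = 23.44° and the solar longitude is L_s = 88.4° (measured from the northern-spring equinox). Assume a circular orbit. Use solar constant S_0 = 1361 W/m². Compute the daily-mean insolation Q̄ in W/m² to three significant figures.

Q̄ ≈ 311 W/m²

Solar declination: sin δ = sin ε · sin L_s = sin 23.44° × sin 88.4° = 0.39763, so δ = +23.430°.
cos h₀ = −tan(-15.9°) tan(+23.430°) = 0.1234, h₀ = 1.4470 rad.
Bracket: h₀ sin ϕ sin δ + cos ϕ cos δ sin h₀ = 1.4470×-0.27396×0.39763 + 0.96174×0.91754×0.99235 = -0.157629 + 0.875684 = 0.718055.
Q̄ = (S_0/π) × [bracket] = (1361/π) × 0.718055 = 311.1 W/m².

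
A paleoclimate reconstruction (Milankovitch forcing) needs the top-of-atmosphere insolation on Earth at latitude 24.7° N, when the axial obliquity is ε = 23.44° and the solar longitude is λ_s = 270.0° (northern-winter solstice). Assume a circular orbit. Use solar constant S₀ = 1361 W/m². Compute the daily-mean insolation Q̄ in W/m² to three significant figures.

Solar declination: sin δ = sin ε · sin λ_s = sin 23.44° × sin 270.0° = -0.39779, so δ = -23.440°.
cos H₀ = −tan(+24.7°) tan(-23.440°) = 0.1994, H₀ = 1.3700 rad.
Bracket: H₀ sin φ sin δ + cos φ cos δ sin H₀ = 1.3700×0.41787×-0.39779 + 0.90851×0.91748×0.97991 = -0.227728 + 0.816794 = 0.589066.
Q̄ = (S₀/π) × [bracket] = (1361/π) × 0.589066 = 255.2 W/m².

Q̄ ≈ 255 W/m²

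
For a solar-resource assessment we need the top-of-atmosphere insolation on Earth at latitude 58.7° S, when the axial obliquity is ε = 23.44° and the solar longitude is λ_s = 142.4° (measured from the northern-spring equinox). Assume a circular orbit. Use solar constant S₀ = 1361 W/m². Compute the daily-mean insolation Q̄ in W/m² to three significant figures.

Q̄ ≈ 96.0 W/m²

Solar declination: sin δ = sin ε · sin λ_s = sin 23.44° × sin 142.4° = 0.24271, so δ = +14.046°.
cos H₀ = −tan(-58.7°) tan(+14.046°) = 0.4115, H₀ = 1.1467 rad.
Bracket: H₀ sin φ sin δ + cos φ cos δ sin H₀ = 1.1467×-0.85446×0.24271 + 0.51952×0.97010×0.91141 = -0.237810 + 0.459338 = 0.221528.
Q̄ = (S₀/π) × [bracket] = (1361/π) × 0.221528 = 95.97 W/m².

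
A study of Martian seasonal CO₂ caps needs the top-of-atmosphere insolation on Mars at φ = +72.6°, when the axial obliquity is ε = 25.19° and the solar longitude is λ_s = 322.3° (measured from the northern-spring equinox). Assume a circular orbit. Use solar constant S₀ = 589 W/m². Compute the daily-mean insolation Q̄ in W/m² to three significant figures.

Q̄ ≈ 2.69 W/m²

Solar declination: sin δ = sin ε · sin λ_s = sin 25.19° × sin 322.3° = -0.26028, so δ = -15.087°.
cos H₀ = −tan(+72.6°) tan(-15.087°) = 0.8602, H₀ = 0.5351 rad.
Bracket: H₀ sin φ sin δ + cos φ cos δ sin H₀ = 0.5351×0.95424×-0.26028 + 0.29904×0.96553×0.50996 = -0.132903 + 0.147242 = 0.014339.
Q̄ = (S₀/π) × [bracket] = (589/π) × 0.014339 = 2.688 W/m².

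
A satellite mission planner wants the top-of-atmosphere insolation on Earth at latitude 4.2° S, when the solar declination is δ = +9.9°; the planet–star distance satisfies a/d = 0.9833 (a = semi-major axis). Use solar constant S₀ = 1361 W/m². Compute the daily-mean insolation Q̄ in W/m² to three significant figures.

Q̄ ≈ 403 W/m²

cos H₀ = −tan(-4.2°) tan(+9.900°) = 0.0128, H₀ = 1.5580 rad.
Bracket: H₀ sin φ sin δ + cos φ cos δ sin H₀ = 1.5580×-0.07324×0.17193 + 0.99731×0.98511×0.99992 = -0.019619 + 0.982381 = 0.962762.
Inverse-square distance factor (a/d)² = 0.9833² = 0.966879.
Q̄ = (S₀/π) × 0.966879 × [bracket] = (1361/π) × 0.966879 × 0.962762 = 403.3 W/m².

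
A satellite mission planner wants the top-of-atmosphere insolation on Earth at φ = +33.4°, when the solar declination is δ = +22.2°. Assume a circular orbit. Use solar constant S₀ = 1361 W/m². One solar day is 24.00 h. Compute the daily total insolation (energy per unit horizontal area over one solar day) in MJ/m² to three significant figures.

42.2 MJ/m²

cos H₀ = −tan(+33.4°) tan(+22.200°) = -0.2691, H₀ = 1.8432 rad.
Bracket: H₀ sin φ sin δ + cos φ cos δ sin H₀ = 1.8432×0.55048×0.37784 + 0.83485×0.92587×0.96312 = 0.383373 + 0.744456 = 1.127829.
Q̄ = (S₀/π) × [bracket] = (1361/π) × 1.127829 = 488.60 W/m².
Daily total = Q̄ × 24.00 h × 3600 s/h = 488.60 × 24.00 × 3600 / 10⁶ = 42.22 MJ/m².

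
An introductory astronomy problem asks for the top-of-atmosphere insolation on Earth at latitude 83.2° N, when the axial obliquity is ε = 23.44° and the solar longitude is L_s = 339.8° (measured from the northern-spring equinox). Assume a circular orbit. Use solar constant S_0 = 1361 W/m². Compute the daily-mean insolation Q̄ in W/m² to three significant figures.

Solar declination: sin δ = sin ε · sin L_s = sin 23.44° × sin 339.8° = -0.13736, so δ = -7.895°.
cos h₀ = −tan(+83.2°) tan(-7.895°) = 1.1629 ≥ 1 ⇒ polar night, h₀ = 0 and Q̄ = 0.

Q̄ ≈ 0.00 W/m²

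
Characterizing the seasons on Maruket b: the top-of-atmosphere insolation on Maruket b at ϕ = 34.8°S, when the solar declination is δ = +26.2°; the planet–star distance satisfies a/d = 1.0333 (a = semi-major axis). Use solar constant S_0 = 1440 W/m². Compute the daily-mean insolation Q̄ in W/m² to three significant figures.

cos h₀ = −tan(-34.8°) tan(+26.200°) = 0.3420, h₀ = 1.2218 rad.
Bracket: h₀ sin ϕ sin δ + cos ϕ cos δ sin h₀ = 1.2218×-0.57071×0.44151 + 0.82115×0.89726×0.93970 = -0.307862 + 0.692357 = 0.384495.
Inverse-square distance factor (a/d)² = 1.0333² = 1.067709.
Q̄ = (S_0/π) × 1.067709 × [bracket] = (1440/π) × 1.067709 × 0.384495 = 188.2 W/m².

Q̄ ≈ 188 W/m²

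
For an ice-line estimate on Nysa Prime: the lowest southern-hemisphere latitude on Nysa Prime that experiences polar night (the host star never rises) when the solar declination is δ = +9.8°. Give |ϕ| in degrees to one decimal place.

|ϕ| = 80.2°

Polar night requires cos h₀ = −tan ϕ tan δ ≥ 1, i.e. tan ϕ tan δ ≤ −1.
The boundary is |tan ϕ| · |tan δ| = 1, so |ϕ| = 90° − |δ| = 90° − 9.8° = 80.2° in the southern hemisphere.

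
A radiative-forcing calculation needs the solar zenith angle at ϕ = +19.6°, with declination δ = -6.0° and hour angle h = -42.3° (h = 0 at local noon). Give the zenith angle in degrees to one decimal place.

θ_z = 48.9°

cos θ_z = sin ϕ sin δ + cos ϕ cos δ cos h = -0.035064 + 0.692958 = 0.657894.
θ_z = arccos(0.657894) = 48.9°.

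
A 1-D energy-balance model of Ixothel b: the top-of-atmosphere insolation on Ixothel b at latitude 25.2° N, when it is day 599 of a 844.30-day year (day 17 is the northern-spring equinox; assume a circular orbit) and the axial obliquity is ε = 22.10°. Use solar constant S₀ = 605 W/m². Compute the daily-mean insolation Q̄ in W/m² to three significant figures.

Solar longitude: λ_s = 360° × (599 − 17)/844.30 = 248.158°.
sin δ = sin 22.10° × sin 248.158° = -0.34922, so δ = -20.439°.
cos H₀ = −tan(+25.2°) tan(-20.439°) = 0.1754, H₀ = 1.3945 rad.
Bracket: H₀ sin φ sin δ + cos φ cos δ sin H₀ = 1.3945×0.42578×-0.34922 + 0.90483×0.93704×0.98450 = -0.207349 + 0.834720 = 0.627371.
Q̄ = (S₀/π) × [bracket] = (605/π) × 0.627371 = 120.8 W/m².

Q̄ ≈ 121 W/m²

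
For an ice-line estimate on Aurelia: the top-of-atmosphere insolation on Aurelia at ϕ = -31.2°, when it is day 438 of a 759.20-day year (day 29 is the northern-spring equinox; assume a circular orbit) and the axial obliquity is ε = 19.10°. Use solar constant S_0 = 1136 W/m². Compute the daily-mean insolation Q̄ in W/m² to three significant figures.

Solar longitude: L_s = 360° × (438 − 29)/759.20 = 193.941°.
sin δ = sin 19.10° × sin 193.941° = -0.07883, so δ = -4.522°.
cos h₀ = −tan(-31.2°) tan(-4.522°) = -0.0479, h₀ = 1.6187 rad.
Bracket: h₀ sin ϕ sin δ + cos ϕ cos δ sin h₀ = 1.6187×-0.51803×-0.07883 + 0.85536×0.99689×0.99885 = 0.066102 + 0.851719 = 0.917821.
Q̄ = (S_0/π) × [bracket] = (1136/π) × 0.917821 = 331.9 W/m².

Q̄ ≈ 332 W/m²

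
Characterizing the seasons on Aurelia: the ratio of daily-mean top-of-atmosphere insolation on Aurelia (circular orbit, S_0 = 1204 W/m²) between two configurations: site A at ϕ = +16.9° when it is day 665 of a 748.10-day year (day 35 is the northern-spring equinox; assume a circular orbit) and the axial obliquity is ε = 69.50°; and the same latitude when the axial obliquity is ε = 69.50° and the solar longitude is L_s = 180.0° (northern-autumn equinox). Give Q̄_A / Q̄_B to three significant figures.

— Configuration A (ϕ=+16.9°):
Solar longitude: L_s = 360° × (665 − 35)/748.10 = 303.168°.
sin δ = sin 69.50° × sin 303.168° = -0.78406, so δ = -51.634°.
cos h₀ = −tan(+16.9°) tan(-51.634°) = 0.3838, h₀ = 1.1769 rad.
Bracket: h₀ sin ϕ sin δ + cos ϕ cos δ sin h₀ = 1.1769×0.29070×-0.78406 + 0.95681×0.62069×0.92342 = -0.268246 + 0.548403 = 0.280157.
Q̄ = (S_0/π) × [bracket] = (1204/π) × 0.280157 = 107.37 W/m².
— Configuration B (ϕ=+16.9°):
Solar declination: sin δ = sin ε · sin L_s = sin 69.50° × sin 180.0° = 0.00000, so δ = +0.000°.
cos h₀ = −tan(+16.9°) tan(+0.000°) = -0.0000, h₀ = 1.5708 rad.
Bracket: h₀ sin ϕ sin δ + cos ϕ cos δ sin h₀ = 1.5708×0.29070×0.00000 + 0.95681×1.00000×1.00000 = 0.000000 + 0.956810 = 0.956810.
Q̄ = (S_0/π) × [bracket] = (1204/π) × 0.956810 = 366.69 W/m².
Ratio Q̄_A / Q̄_B = 107.37 / 366.69 = 0.2928.

Q̄_A / Q̄_B ≈ 0.293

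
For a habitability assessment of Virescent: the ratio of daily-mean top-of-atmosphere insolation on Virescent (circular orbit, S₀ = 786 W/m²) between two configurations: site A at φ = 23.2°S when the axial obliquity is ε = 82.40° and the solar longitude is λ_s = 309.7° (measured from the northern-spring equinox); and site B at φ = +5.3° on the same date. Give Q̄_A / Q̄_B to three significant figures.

— Configuration A (φ=-23.2°):
Solar declination: sin δ = sin ε · sin λ_s = sin 82.40° × sin 309.7° = -0.76264, so δ = -49.698°.
cos H₀ = −tan(-23.2°) tan(-49.698°) = -0.5053, H₀ = 2.1006 rad.
Bracket: H₀ sin φ sin δ + cos φ cos δ sin H₀ = 2.1006×-0.39394×-0.76264 + 0.91914×0.64682×0.86292 = 0.631093 + 0.513022 = 1.144115.
Q̄ = (S₀/π) × [bracket] = (786/π) × 1.144115 = 286.25 W/m².
— Configuration B (φ=+5.3°):
cos H₀ = −tan(+5.3°) tan(-49.698°) = 0.1094, H₀ = 1.4612 rad.
Bracket: H₀ sin φ sin δ + cos φ cos δ sin H₀ = 1.4612×0.09237×-0.76264 + 0.99572×0.64682×0.99400 = -0.102934 + 0.640187 = 0.537253.
Q̄ = (S₀/π) × [bracket] = (786/π) × 0.537253 = 134.42 W/m².
Ratio Q̄_A / Q̄_B = 286.25 / 134.42 = 2.130.

Q̄_A / Q̄_B ≈ 2.13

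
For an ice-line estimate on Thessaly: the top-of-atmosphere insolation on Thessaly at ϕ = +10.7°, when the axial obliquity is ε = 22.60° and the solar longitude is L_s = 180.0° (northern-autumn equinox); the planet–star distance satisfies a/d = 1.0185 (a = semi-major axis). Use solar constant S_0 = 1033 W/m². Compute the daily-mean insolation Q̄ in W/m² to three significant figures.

Solar declination: sin δ = sin ε · sin L_s = sin 22.60° × sin 180.0° = 0.00000, so δ = +0.000°.
cos h₀ = −tan(+10.7°) tan(+0.000°) = -0.0000, h₀ = 1.5708 rad.
Bracket: h₀ sin ϕ sin δ + cos ϕ cos δ sin h₀ = 1.5708×0.18567×0.00000 + 0.98261×1.00000×1.00000 = 0.000000 + 0.982610 = 0.982610.
Inverse-square distance factor (a/d)² = 1.0185² = 1.037342.
Q̄ = (S_0/π) × 1.037342 × [bracket] = (1033/π) × 1.037342 × 0.982610 = 335.2 W/m².

Q̄ ≈ 335 W/m²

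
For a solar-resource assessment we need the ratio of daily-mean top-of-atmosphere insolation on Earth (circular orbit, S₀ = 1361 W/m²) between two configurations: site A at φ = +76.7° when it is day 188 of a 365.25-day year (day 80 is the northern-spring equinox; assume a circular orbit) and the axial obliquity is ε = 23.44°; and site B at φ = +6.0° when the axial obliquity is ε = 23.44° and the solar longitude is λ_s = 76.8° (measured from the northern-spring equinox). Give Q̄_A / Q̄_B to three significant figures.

— Configuration A (φ=+76.7°):
Solar longitude: λ_s = 360° × (188 − 80)/365.25 = 106.448°.
sin δ = sin 23.44° × sin 106.448° = 0.38151, so δ = +22.427°.
cos H₀ = −tan(+76.7°) tan(+22.427°) = -1.7460 ≤ −1 ⇒ polar day, H₀ = π.
Bracket: H₀ sin φ sin δ + cos φ cos δ sin H₀ = 3.1416×0.97318×0.38151 + 0.23005×0.92436×0.00000 = 1.166407 + 0.000000 = 1.166407.
Q̄ = (S₀/π) × [bracket] = (1361/π) × 1.166407 = 505.31 W/m².
— Configuration B (φ=+6.0°):
Solar declination: sin δ = sin ε · sin λ_s = sin 23.44° × sin 76.8° = 0.38728, so δ = +22.785°.
cos H₀ = −tan(+6.0°) tan(+22.785°) = -0.0441, H₀ = 1.6150 rad.
Bracket: H₀ sin φ sin δ + cos φ cos δ sin H₀ = 1.6150×0.10453×0.38728 + 0.99452×0.92196×0.99902 = 0.065379 + 0.916009 = 0.981388.
Q̄ = (S₀/π) × [bracket] = (1361/π) × 0.981388 = 425.16 W/m².
Ratio Q̄_A / Q̄_B = 505.31 / 425.16 = 1.189.

Q̄_A / Q̄_B ≈ 1.19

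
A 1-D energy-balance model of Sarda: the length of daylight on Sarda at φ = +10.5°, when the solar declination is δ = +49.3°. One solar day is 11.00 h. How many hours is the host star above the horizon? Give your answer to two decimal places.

6.26 h

cos H₀ = −tan φ · tan δ = −tan(+10.5°) × tan(+49.300°) = -0.2155, so H₀ = 1.7880 rad = 102.44°.
Daylight = 2H₀/(2π) × 11.00 h = (1.7880/π) × 11.00 = 6.26 h.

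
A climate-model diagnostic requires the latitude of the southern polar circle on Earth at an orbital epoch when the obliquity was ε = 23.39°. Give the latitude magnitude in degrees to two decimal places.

66.61°

The polar circle is the lowest latitude that experiences at least one full rotation of continuous darkness at the northern-summer solstice; it lies at |φ| = 90° − ε = 90° − 23.39° = 66.61°.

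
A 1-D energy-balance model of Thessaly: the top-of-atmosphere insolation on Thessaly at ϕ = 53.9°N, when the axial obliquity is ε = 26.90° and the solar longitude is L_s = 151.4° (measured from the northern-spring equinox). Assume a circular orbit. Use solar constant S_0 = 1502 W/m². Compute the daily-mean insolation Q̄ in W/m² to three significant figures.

Q̄ ≈ 419 W/m²

Solar declination: sin δ = sin ε · sin L_s = sin 26.90° × sin 151.4° = 0.21658, so δ = +12.508°.
cos h₀ = −tan(+53.9°) tan(+12.508°) = -0.3042, h₀ = 1.8799 rad.
Bracket: h₀ sin ϕ sin δ + cos ϕ cos δ sin h₀ = 1.8799×0.80799×0.21658 + 0.58920×0.97627×0.95260 = 0.328972 + 0.547953 = 0.876925.
Q̄ = (S_0/π) × [bracket] = (1502/π) × 0.876925 = 419.3 W/m².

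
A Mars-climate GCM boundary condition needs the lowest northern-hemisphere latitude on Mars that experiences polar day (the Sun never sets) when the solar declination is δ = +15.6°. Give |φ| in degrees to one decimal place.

Polar day requires cos H₀ = −tan φ tan δ ≤ −1, i.e. tan φ tan δ ≥ 1.
The boundary is |tan φ| · |tan δ| = 1, so |φ| = 90° − |δ| = 90° − 15.6° = 74.4° in the northern hemisphere.

|φ| = 74.4°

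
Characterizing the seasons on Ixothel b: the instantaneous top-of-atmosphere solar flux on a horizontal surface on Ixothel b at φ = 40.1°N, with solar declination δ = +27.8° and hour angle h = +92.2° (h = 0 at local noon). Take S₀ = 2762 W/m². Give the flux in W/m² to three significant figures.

758 W/m²

cos θ_z = sin φ sin δ + cos φ cos δ cos h = 0.300411 + -0.025975 = 0.274436.
Flux = S₀ · cos θ_z = 2762 × 0.274436 = 758.0 W/m².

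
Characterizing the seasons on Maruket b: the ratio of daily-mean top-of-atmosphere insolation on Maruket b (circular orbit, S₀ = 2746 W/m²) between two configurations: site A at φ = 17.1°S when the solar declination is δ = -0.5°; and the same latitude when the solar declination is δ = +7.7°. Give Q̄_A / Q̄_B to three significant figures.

— Configuration A (φ=-17.1°):
cos H₀ = −tan(-17.1°) tan(-0.500°) = -0.0027, H₀ = 1.5735 rad.
Bracket: H₀ sin φ sin δ + cos φ cos δ sin H₀ = 1.5735×-0.29404×-0.00873 + 0.95579×0.99996×1.00000 = 0.004039 + 0.955752 = 0.959791.
Q̄ = (S₀/π) × [bracket] = (2746/π) × 0.959791 = 838.93 W/m².
— Configuration B (φ=-17.1°):
cos H₀ = −tan(-17.1°) tan(+7.700°) = 0.0416, H₀ = 1.5292 rad.
Bracket: H₀ sin φ sin δ + cos φ cos δ sin H₀ = 1.5292×-0.29404×0.13399 + 0.95579×0.99098×0.99913 = -0.060248 + 0.946345 = 0.886097.
Q̄ = (S₀/π) × [bracket] = (2746/π) × 0.886097 = 774.52 W/m².
Ratio Q̄_A / Q̄_B = 838.93 / 774.52 = 1.083.

Q̄_A / Q̄_B ≈ 1.08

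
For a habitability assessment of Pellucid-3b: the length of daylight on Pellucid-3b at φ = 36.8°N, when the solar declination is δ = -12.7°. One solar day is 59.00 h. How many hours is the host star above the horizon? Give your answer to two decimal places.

cos H₀ = −tan φ · tan δ = −tan(+36.8°) × tan(-12.700°) = 0.1686, so H₀ = 1.4014 rad = 80.29°.
Daylight = 2H₀/(2π) × 59.00 h = (1.4014/π) × 59.00 = 26.32 h.

26.32 h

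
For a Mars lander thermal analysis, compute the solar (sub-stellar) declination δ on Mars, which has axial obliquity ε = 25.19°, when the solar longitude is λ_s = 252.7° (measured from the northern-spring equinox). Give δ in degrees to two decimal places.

sin δ = sin ε · sin λ_s = sin 25.19° × sin 252.7° = -0.406367.
δ = arcsin(-0.406367) = -23.98°.

δ = -23.98°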